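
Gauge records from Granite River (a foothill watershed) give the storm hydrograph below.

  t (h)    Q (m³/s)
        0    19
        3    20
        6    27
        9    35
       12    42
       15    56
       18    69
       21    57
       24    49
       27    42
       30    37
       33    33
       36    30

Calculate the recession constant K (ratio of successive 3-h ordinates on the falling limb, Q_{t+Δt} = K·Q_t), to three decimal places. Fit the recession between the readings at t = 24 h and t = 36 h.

K ≈ 0.885

Using the recession-limb readings at t = 24 h and t = 36 h: Q falls from 49 to 30 m³/s over 4 intervals.
K = (Q₂/Q₁)^(1/4) = (30/49)^(1/4) = 0.885.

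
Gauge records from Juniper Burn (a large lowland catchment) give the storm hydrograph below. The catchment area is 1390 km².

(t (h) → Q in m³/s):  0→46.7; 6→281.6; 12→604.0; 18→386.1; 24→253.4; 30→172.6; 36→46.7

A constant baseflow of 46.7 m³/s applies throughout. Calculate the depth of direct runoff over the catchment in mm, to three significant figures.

Direct runoff: 0.0, 234.9, 557.3, 339.4, 206.7, 125.9, 0.0 m³/s; ΣQ_DR = 1464 m³/s.
V = ΣQ_DR · Δt = 1464 × 21600 s = 3.163 × 10^7 m³.
Over A = 1390 km², depth = V / A = 22.8 mm.

d ≈ 22.8 mm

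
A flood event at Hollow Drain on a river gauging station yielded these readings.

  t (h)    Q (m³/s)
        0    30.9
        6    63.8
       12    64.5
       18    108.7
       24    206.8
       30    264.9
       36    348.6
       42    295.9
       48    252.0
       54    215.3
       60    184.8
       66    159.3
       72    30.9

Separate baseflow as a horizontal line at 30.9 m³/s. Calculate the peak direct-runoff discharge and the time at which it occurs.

Q_p = 317.7 m³/s at t = 36 h

Subtracting baseflow gives direct-runoff ordinates: 0.0, 32.9, 33.6, 77.8, 175.9, 234.0, 317.7, 265.0, 221.1, 184.4, 153.9, 128.4, 0.0 m³/s.
The maximum is 317.7 m³/s, occurring at the reading for t = 36 h.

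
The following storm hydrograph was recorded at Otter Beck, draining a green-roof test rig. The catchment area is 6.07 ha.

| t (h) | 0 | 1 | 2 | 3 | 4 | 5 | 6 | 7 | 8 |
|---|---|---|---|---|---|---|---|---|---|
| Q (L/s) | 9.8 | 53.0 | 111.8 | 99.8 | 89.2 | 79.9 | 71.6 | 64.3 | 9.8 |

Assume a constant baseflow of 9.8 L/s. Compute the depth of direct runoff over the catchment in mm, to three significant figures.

Direct runoff: 0.0, 43.2, 102.0, 90.0, 79.4, 70.1, 61.8, 54.5, 0.0 L/s; ΣQ_DR = 501.0 L/s.
V = ΣQ_DR · Δt = 501.0 × 3600 s = 1.804 × 10^6 L.
Over A = 6.07 ha, depth = V / A = 29.7 mm.

d ≈ 29.7 mm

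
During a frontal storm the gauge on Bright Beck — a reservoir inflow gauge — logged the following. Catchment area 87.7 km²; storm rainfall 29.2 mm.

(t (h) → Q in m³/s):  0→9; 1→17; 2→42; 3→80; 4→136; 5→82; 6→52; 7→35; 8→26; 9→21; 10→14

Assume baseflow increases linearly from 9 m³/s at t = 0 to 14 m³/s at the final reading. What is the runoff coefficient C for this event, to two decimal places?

C ≈ 0.54

ΣQ_DR = 387.5 m³/s; V = ΣQ_DR·Δt = 1.395 × 10^6 m³.
Runoff depth d = V / A = 15.91 mm.
C = d / P = 15.91 / 29.2 = 0.54.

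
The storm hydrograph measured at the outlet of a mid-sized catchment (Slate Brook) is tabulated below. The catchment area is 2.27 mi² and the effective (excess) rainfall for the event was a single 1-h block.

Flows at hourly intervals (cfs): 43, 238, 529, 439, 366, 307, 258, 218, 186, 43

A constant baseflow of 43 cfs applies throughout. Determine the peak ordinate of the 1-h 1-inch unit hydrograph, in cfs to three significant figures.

U_p ≈ 324 cfs

Direct runoff: 0.0, 195.0, 486.0, 396.0, 323.0, 264.0, 215.0, 175.0, 143.0, 0.0 cfs; ΣQ_DR = 2197 cfs, peak = 486.0 cfs.
Runoff depth d = ΣQ_DR·Δt / A = 2197 × 3600 / (2.27 mi²) = 1.500 in.
The 1-inch UH is the DRH scaled by (1 in)/d, so U_p = 486.0 × 1/1.500 = 324 cfs.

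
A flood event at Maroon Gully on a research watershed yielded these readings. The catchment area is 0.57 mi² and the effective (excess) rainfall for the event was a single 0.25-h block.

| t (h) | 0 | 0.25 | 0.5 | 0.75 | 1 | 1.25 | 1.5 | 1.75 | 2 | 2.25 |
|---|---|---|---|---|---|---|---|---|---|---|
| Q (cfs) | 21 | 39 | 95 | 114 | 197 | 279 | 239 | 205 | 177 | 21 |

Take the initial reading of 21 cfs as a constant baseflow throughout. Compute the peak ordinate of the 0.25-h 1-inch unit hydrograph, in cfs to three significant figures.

U_p ≈ 323 cfs

Direct runoff: 0.0, 18.0, 74.0, 93.0, 176.0, 258.0, 218.0, 184.0, 156.0, 0.0 cfs; ΣQ_DR = 1177 cfs, peak = 258.0 cfs.
Runoff depth d = ΣQ_DR·Δt / A = 1177 × 900 / (0.57 mi²) = 0.7999 in.
The 1-inch UH is the DRH scaled by (1 in)/d, so U_p = 258.0 × 1/0.7999 = 323 cfs.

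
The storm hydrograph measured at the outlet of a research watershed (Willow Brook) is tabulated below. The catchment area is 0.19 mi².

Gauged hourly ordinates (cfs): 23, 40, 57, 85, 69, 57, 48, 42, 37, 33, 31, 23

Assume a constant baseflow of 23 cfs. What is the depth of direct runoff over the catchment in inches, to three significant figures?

d ≈ 2.19 in

Direct runoff: 0.0, 17.0, 34.0, 62.0, 46.0, 34.0, 25.0, 19.0, 14.0, 10.0, 8.0, 0.0 cfs; ΣQ_DR = 269.0 cfs.
V = ΣQ_DR · Δt = 269.0 × 3600 s = 9.684 × 10^5 ft³.
Over A = 0.19 mi², depth = V / A = 2.19 in.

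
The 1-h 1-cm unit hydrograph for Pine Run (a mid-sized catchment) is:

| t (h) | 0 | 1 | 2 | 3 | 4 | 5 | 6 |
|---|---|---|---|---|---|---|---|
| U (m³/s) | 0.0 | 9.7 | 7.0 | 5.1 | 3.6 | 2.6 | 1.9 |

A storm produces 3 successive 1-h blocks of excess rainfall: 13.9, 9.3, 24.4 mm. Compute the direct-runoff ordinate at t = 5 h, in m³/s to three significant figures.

Q ≈ 19.4 m³/s

By discrete convolution, Q_j = Σ (P_i / 10 mm) · U_{j−i}.
At t = 5 h (j=5): Q = (13.9/10)·2.6 + (9.3/10)·3.6 + (24.4/10)·5.1 = 19.4 m³/s.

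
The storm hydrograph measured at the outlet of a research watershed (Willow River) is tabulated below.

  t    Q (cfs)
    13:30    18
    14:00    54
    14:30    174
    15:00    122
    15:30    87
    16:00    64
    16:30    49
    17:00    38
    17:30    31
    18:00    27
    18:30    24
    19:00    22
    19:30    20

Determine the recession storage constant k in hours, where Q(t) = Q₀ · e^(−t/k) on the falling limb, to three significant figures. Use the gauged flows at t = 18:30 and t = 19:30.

k ≈ 5.48 h

On the falling limb, Q drops from 24 to 20 cfs between t = 18:30 and t = 19:30 (Δt = 1 h).
k = −Δt / ln(Q₂/Q₁) = −1 / ln(20/24) = 5.48 h.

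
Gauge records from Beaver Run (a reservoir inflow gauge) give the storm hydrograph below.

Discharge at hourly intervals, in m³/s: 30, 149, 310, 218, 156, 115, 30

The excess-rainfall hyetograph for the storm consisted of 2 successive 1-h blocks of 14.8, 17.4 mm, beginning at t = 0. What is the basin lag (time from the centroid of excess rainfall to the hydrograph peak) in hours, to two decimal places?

t_L ≈ 0.96 h

Centroid of excess rainfall: t_c = Σ P_i·t̄_i / ΣP_i = 1.0404 h (block centres at 0.5, 1.5 h).
Hydrograph peak occurs at t = 2 h, so basin lag t_L = 2 − 1.0404 = 0.96 h.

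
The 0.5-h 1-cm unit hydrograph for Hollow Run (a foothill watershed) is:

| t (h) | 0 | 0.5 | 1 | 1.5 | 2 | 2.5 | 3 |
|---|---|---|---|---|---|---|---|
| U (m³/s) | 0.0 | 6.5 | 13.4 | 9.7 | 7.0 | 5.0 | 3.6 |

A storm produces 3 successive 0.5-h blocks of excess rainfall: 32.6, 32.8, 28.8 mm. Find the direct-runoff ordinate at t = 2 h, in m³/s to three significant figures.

Q ≈ 93.2 m³/s

By discrete convolution, Q_j = Σ (P_i / 10 mm) · U_{j−i}.
At t = 2 h (j=4): Q = (32.6/10)·7.0 + (32.8/10)·9.7 + (28.8/10)·13.4 = 93.2 m³/s.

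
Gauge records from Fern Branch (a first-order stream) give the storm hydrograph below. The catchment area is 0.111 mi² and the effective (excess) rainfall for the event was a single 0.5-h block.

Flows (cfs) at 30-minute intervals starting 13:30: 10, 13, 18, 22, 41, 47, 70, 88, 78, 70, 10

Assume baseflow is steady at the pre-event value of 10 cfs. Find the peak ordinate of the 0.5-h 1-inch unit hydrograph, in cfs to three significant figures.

U_p ≈ 31.3 cfs

Direct runoff: 0.0, 3.0, 8.0, 12.0, 31.0, 37.0, 60.0, 78.0, 68.0, 60.0, 0.0 cfs; ΣQ_DR = 357.0 cfs, peak = 78.0 cfs.
Runoff depth d = ΣQ_DR·Δt / A = 357.0 × 1800 / (0.111 mi²) = 2.492 in.
The 1-inch UH is the DRH scaled by (1 in)/d, so U_p = 78.0 × 1/2.492 = 31.3 cfs.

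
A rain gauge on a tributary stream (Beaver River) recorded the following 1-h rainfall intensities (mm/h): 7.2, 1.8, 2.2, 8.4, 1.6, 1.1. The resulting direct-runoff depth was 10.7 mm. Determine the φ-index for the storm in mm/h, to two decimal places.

φ ≈ 2.45 mm/h

Only the 2 blocks with intensity above φ contribute runoff: 7.2, 8.4 mm/h.
Σ(I−φ)·Δt = d  ⇒  (7.2+8.4 − 2φ)·1 = 10.7
φ = (15.60 − 10.7/1) / 2 = 2.45 mm/h.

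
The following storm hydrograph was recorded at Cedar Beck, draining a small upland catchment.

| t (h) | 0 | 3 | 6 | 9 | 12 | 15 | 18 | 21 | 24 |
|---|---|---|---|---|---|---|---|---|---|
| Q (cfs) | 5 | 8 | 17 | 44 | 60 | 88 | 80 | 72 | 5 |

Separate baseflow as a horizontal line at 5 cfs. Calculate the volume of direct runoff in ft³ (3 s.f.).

Direct-runoff ordinates (Q − Q_b): 0.0, 3.0, 12.0, 39.0, 55.0, 83.0, 75.0, 67.0, 0.0 cfs.
ΣQ_DR = 334.0 cfs.
With Δt = 3 h = 10800 s, V = ΣQ_DR · Δt = 334.0 × 10800 = 3.61 × 10^6 ft³.

V ≈ 3.61 × 10^6 ft³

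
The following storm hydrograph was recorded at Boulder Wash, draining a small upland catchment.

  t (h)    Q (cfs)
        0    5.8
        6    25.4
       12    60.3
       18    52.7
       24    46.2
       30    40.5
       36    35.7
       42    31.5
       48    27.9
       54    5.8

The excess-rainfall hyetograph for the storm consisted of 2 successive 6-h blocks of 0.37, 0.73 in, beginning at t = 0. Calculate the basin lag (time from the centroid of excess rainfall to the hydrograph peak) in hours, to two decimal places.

Centroid of excess rainfall: t_c = Σ P_i·t̄_i / ΣP_i = 6.9818 h (block centres at 3, 9 h).
Hydrograph peak occurs at t = 12 h, so basin lag t_L = 12 − 6.9818 = 5.02 h.

t_L ≈ 5.02 h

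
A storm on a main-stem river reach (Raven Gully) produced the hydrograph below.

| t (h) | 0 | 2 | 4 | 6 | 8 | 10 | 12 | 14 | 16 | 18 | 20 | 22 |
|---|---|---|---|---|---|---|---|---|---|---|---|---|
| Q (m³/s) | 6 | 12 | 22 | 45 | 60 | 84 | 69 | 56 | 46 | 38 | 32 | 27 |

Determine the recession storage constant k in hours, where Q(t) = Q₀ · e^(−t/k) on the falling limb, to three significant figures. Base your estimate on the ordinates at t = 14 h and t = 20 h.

k ≈ 10.7 h

On the falling limb, Q drops from 56 to 32 m³/s between t = 14 h and t = 20 h (Δt = 6 h).
k = −Δt / ln(Q₂/Q₁) = −6 / ln(32/56) = 10.7 h.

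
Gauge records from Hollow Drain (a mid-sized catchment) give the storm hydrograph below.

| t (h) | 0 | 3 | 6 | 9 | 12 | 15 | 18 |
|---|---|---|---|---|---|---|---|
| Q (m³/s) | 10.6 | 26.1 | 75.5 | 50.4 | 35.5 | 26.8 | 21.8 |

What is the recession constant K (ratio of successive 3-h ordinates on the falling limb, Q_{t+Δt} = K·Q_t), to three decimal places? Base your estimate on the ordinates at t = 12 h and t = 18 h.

Using the recession-limb readings at t = 12 h and t = 18 h: Q falls from 35.5 to 21.8 m³/s over 2 intervals.
K = (Q₂/Q₁)^(1/2) = (21.8/35.5)^(1/2) = 0.784.

K ≈ 0.784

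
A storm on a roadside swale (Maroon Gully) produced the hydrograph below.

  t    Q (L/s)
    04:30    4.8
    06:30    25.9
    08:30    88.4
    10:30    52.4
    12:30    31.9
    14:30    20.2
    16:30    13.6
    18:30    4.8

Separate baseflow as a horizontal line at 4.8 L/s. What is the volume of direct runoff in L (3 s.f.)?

Direct-runoff ordinates (Q − Q_b): 0.0, 21.1, 83.6, 47.6, 27.1, 15.4, 8.8, 0.0 L/s.
ΣQ_DR = 203.6 L/s.
With Δt = 2 h = 7200 s, V = ΣQ_DR · Δt = 203.6 × 7200 = 1.47 × 10^6 L.

V ≈ 1.47 × 10^6 L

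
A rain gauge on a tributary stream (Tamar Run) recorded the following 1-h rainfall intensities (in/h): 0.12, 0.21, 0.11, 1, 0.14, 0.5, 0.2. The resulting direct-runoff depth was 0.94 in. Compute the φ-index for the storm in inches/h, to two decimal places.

φ ≈ 0.28 in/h

Only the 2 blocks with intensity above φ contribute runoff: 1, 0.5 in/h.
Σ(I−φ)·Δt = d  ⇒  (1+0.5 − 2φ)·1 = 0.94
φ = (1.500 − 0.94/1) / 2 = 0.28 in/h.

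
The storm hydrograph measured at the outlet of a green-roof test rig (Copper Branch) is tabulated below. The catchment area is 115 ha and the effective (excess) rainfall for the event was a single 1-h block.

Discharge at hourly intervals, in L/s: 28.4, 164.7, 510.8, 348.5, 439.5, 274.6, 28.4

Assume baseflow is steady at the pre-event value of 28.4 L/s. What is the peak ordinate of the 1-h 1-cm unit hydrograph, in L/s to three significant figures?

Direct runoff: 0.0, 136.3, 482.4, 320.1, 411.1, 246.2, 0.0 L/s; ΣQ_DR = 1596 L/s, peak = 482.4 L/s.
Runoff depth d = ΣQ_DR·Δt / A = 1596 × 3600 / (115 ha) = 4.996 mm.
The 1-cm UH is the DRH scaled by (10 mm)/d, so U_p = 482.4 × 10/4.996 = 965 L/s.

U_p ≈ 965 L/s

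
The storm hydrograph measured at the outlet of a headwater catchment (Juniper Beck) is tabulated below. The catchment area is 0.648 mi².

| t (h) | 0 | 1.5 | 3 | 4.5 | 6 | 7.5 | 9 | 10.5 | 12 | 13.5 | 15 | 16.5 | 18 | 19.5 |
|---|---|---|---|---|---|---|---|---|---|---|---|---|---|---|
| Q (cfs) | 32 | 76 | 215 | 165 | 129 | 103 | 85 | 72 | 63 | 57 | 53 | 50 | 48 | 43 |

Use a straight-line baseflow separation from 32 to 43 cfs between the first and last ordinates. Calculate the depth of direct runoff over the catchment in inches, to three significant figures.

d ≈ 2.39 in

Direct runoff: 0.00, 43.15, 181.31, 130.46, 93.62, 66.77, 47.92, 34.08, 24.23, 17.38, 12.54, 8.69, 5.85, 0.00 cfs; ΣQ_DR = 666.0 cfs.
V = ΣQ_DR · Δt = 666.0 × 5400 s = 3.596 × 10^6 ft³.
Over A = 0.648 mi², depth = V / A = 2.39 in.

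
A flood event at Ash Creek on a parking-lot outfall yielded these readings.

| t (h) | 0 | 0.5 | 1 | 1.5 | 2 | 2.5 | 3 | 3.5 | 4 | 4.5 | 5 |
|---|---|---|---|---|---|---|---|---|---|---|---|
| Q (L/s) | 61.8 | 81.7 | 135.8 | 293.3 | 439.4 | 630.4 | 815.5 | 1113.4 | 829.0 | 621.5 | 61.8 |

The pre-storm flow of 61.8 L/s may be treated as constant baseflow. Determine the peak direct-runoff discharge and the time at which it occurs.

Subtracting baseflow gives direct-runoff ordinates: 0.0, 19.9, 74.0, 231.5, 377.6, 568.6, 753.7, 1051.6, 767.2, 559.7, 0.0 L/s.
The maximum is 1051.6 L/s, occurring at the reading for t = 3.5 h.

Q_p = 1051.6 L/s at t = 3.5 h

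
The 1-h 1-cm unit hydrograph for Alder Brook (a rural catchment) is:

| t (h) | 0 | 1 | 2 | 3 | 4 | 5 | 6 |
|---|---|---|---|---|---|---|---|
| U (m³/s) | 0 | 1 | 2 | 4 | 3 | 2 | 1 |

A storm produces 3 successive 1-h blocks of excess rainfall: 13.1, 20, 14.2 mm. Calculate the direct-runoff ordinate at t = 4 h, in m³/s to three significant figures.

By discrete convolution, Q_j = Σ (P_i / 10 mm) · U_{j−i}.
At t = 4 h (j=4): Q = (13.1/10)·3 + (20/10)·4 + (14.2/10)·2 = 14.8 m³/s.

Q ≈ 14.8 m³/s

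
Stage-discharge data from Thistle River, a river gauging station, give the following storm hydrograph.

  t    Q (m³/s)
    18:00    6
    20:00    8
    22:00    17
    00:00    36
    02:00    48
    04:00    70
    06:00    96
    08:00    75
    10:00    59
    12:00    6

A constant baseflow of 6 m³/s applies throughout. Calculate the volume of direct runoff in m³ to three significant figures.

Direct-runoff ordinates (Q − Q_b): 0.0, 2.0, 11.0, 30.0, 42.0, 64.0, 90.0, 69.0, 53.0, 0.0 m³/s.
ΣQ_DR = 361.0 m³/s.
With Δt = 2 h = 7200 s, V = ΣQ_DR · Δt = 361.0 × 7200 = 2.60 × 10^6 m³.

V ≈ 2.60 × 10^6 m³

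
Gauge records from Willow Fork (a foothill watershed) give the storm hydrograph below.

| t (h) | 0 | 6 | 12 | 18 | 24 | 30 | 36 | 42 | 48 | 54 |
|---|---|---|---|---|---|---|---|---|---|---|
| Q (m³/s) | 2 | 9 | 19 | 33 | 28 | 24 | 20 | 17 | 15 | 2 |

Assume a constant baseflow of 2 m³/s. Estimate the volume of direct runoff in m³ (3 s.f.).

Direct-runoff ordinates (Q − Q_b): 0.0, 7.0, 17.0, 31.0, 26.0, 22.0, 18.0, 15.0, 13.0, 0.0 m³/s.
ΣQ_DR = 149.0 m³/s.
With Δt = 6 h = 21600 s, V = ΣQ_DR · Δt = 149.0 × 21600 = 3.22 × 10^6 m³.

V ≈ 3.22 × 10^6 m³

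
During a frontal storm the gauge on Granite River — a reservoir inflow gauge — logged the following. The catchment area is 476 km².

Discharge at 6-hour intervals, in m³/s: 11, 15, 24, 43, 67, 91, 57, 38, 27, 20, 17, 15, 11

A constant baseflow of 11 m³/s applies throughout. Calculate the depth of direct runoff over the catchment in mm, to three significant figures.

Direct runoff: 0.0, 4.0, 13.0, 32.0, 56.0, 80.0, 46.0, 27.0, 16.0, 9.0, 6.0, 4.0, 0.0 m³/s; ΣQ_DR = 293.0 m³/s.
V = ΣQ_DR · Δt = 293.0 × 21600 s = 6.329 × 10^6 m³.
Over A = 476 km², depth = V / A = 13.3 mm.

d ≈ 13.3 mm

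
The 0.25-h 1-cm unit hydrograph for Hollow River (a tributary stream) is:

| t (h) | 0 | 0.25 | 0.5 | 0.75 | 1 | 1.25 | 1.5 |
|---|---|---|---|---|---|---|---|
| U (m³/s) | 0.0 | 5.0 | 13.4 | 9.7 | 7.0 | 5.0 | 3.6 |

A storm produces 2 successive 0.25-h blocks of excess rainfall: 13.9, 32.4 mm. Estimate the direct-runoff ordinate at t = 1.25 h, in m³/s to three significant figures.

By discrete convolution, Q_j = Σ (P_i / 10 mm) · U_{j−i}.
At t = 1.25 h (j=5): Q = (13.9/10)·5.0 + (32.4/10)·7.0 = 29.6 m³/s.

Q ≈ 29.6 m³/s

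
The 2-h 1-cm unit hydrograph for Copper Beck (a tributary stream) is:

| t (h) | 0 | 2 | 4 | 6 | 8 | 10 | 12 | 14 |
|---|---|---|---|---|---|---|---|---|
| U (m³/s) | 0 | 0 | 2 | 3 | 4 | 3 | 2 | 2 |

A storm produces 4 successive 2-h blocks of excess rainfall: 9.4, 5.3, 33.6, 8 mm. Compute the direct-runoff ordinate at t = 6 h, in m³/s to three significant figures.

By discrete convolution, Q_j = Σ (P_i / 10 mm) · U_{j−i}.
At t = 6 h (j=3): Q = (9.4/10)·3 + (5.3/10)·2 + (33.6/10)·0 + (8/10)·0 = 3.88 m³/s.

Q ≈ 3.88 m³/s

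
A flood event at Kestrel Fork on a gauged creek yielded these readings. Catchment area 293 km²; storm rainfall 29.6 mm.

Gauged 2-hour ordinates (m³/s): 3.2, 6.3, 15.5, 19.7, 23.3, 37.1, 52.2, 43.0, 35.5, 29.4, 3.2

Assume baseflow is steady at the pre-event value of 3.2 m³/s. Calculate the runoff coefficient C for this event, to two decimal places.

ΣQ_DR = 233.2 m³/s; V = ΣQ_DR·Δt = 1.679 × 10^6 m³.
Runoff depth d = V / A = 5.731 mm.
C = d / P = 5.731 / 29.6 = 0.19.

C ≈ 0.19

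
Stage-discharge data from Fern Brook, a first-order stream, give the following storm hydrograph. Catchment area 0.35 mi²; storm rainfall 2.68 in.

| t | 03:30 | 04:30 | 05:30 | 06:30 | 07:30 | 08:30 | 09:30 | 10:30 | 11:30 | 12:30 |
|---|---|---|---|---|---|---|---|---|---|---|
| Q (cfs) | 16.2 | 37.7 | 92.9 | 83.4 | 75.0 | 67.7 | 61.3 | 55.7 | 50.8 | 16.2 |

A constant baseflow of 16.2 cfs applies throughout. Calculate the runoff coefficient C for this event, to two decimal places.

ΣQ_DR = 394.9 cfs; V = ΣQ_DR·Δt = 1.422 × 10^6 ft³.
Runoff depth d = V / A = 1.748 in.
C = d / P = 1.748 / 2.68 = 0.65.

C ≈ 0.65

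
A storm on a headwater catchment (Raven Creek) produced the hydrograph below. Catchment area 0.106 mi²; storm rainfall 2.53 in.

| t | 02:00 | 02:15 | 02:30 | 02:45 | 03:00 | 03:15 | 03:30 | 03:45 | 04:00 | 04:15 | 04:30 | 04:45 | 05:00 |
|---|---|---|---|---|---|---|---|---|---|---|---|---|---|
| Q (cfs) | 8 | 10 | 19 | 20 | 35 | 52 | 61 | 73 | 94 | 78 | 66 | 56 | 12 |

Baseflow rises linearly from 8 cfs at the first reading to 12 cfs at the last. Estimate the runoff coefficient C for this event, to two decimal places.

C ≈ 0.66

ΣQ_DR = 454.0 cfs; V = ΣQ_DR·Δt = 4.086 × 10^5 ft³.
Runoff depth d = V / A = 1.659 in.
C = d / P = 1.659 / 2.53 = 0.66.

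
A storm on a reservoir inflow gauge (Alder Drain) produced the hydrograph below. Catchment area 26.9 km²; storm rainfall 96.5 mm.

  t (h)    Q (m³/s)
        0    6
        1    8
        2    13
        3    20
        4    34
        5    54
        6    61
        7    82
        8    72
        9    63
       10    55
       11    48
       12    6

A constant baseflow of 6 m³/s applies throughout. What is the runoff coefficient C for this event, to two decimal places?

C ≈ 0.62

ΣQ_DR = 444.0 m³/s; V = ΣQ_DR·Δt = 1.598 × 10^6 m³.
Runoff depth d = V / A = 59.42 mm.
C = d / P = 59.42 / 96.5 = 0.62.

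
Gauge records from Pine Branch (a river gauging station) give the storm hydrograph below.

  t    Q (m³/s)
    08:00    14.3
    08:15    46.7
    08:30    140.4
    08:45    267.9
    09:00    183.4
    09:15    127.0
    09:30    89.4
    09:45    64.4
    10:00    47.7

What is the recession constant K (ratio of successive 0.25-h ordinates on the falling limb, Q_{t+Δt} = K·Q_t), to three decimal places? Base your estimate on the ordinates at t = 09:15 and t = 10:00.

K ≈ 0.722

Using the recession-limb readings at t = 09:15 and t = 10:00: Q falls from 127.0 to 47.7 m³/s over 3 intervals.
K = (Q₂/Q₁)^(1/3) = (47.7/127.0)^(1/3) = 0.722.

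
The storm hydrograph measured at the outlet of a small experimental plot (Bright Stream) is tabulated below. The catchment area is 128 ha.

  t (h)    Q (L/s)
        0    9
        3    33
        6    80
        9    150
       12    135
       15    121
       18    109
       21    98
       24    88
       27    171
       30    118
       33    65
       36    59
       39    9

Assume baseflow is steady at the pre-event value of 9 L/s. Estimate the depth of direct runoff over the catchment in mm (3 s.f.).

d ≈ 9.44 mm

Direct runoff: 0.0, 24.0, 71.0, 141.0, 126.0, 112.0, 100.0, 89.0, 79.0, 162.0, 109.0, 56.0, 50.0, 0.0 L/s; ΣQ_DR = 1119 L/s.
V = ΣQ_DR · Δt = 1119 × 10800 s = 1.209 × 10^7 L.
Over A = 128 ha, depth = V / A = 9.44 mm.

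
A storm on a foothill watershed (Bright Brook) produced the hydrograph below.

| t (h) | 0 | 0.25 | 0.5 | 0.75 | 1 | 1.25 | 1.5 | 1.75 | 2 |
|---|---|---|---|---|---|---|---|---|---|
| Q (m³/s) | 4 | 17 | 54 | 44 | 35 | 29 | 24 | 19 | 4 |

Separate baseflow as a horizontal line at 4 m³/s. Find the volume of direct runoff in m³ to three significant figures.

Direct-runoff ordinates (Q − Q_b): 0.0, 13.0, 50.0, 40.0, 31.0, 25.0, 20.0, 15.0, 0.0 m³/s.
ΣQ_DR = 194.0 m³/s.
With Δt = 0.25 h = 900 s, V = ΣQ_DR · Δt = 194.0 × 900 = 1.75 × 10^5 m³.

V ≈ 1.75 × 10^5 m³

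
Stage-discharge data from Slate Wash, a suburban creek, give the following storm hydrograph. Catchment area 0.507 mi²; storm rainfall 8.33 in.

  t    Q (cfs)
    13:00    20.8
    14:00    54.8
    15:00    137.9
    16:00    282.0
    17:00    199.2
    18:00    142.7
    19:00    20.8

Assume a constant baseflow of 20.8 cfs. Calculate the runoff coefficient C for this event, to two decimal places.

ΣQ_DR = 712.6 cfs; V = ΣQ_DR·Δt = 2.565 × 10^6 ft³.
Runoff depth d = V / A = 2.178 in.
C = d / P = 2.178 / 8.33 = 0.26.

C ≈ 0.26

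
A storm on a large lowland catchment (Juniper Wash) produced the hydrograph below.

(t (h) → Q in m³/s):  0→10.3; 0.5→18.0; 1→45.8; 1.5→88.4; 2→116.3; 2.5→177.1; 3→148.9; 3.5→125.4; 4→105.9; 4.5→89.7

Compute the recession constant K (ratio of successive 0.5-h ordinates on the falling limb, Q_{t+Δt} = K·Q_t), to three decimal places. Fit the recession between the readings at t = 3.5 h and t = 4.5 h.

Using the recession-limb readings at t = 3.5 h and t = 4.5 h: Q falls from 125.4 to 89.7 m³/s over 2 intervals.
K = (Q₂/Q₁)^(1/2) = (89.7/125.4)^(1/2) = 0.846.

K ≈ 0.846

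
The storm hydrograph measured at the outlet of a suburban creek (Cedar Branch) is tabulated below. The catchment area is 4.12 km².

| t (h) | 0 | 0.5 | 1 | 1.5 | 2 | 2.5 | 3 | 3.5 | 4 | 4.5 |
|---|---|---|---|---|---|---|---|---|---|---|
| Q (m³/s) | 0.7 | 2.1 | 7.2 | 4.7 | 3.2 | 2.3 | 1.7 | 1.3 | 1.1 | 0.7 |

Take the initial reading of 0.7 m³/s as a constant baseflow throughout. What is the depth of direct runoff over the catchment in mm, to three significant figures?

Direct runoff: 0.0, 1.4, 6.5, 4.0, 2.5, 1.6, 1.0, 0.6, 0.4, 0.0 m³/s; ΣQ_DR = 18.00 m³/s.
V = ΣQ_DR · Δt = 18.00 × 1800 s = 32400 m³.
Over A = 4.12 km², depth = V / A = 7.86 mm.

d ≈ 7.86 mm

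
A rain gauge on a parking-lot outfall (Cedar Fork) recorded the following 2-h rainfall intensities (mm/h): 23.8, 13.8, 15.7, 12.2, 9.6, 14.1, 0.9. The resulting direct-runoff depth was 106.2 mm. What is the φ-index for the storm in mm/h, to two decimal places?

Only the 6 blocks with intensity above φ contribute runoff: 23.8, 13.8, 15.7, 12.2, 9.6, 14.1 mm/h.
Σ(I−φ)·Δt = d  ⇒  (23.8+13.8+15.7+12.2+9.6+14.1 − 6φ)·2 = 106.2
φ = (89.20 − 106.2/2) / 6 = 6.02 mm/h.

φ ≈ 6.02 mm/h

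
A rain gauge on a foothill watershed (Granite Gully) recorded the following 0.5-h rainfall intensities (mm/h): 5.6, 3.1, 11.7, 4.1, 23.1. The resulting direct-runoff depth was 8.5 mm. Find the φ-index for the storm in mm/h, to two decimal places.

φ ≈ 8.90 mm/h

Only the 2 blocks with intensity above φ contribute runoff: 11.7, 23.1 mm/h.
Σ(I−φ)·Δt = d  ⇒  (11.7+23.1 − 2φ)·0.5 = 8.5
φ = (34.80 − 8.5/0.5) / 2 = 8.90 mm/h.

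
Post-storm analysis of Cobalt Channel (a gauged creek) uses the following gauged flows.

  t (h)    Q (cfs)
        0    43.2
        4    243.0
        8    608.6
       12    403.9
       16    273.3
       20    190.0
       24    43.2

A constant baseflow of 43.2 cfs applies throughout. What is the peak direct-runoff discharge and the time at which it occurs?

Q_p = 565.4 cfs at t = 8 h

Subtracting baseflow gives direct-runoff ordinates: 0.0, 199.8, 565.4, 360.7, 230.1, 146.8, 0.0 cfs.
The maximum is 565.4 cfs, occurring at the reading for t = 8 h.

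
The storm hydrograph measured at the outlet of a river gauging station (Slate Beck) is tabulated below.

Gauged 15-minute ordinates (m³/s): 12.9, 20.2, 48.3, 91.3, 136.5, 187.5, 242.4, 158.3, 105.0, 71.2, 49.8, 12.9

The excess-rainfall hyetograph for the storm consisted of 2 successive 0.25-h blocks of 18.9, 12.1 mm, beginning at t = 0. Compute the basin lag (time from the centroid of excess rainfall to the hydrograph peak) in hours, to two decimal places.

Centroid of excess rainfall: t_c = Σ P_i·t̄_i / ΣP_i = 0.2226 h (block centres at 0.125, 0.375 h).
Hydrograph peak occurs at t = 1.5 h, so basin lag t_L = 1.5 − 0.2226 = 1.28 h.

t_L ≈ 1.28 h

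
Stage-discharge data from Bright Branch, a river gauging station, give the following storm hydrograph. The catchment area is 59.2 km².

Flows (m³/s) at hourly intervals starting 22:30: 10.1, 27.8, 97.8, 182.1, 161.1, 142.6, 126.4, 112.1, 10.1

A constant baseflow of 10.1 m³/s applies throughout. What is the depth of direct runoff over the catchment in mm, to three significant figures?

Direct runoff: 0.0, 17.7, 87.7, 172.0, 151.0, 132.5, 116.3, 102.0, 0.0 m³/s; ΣQ_DR = 779.2 m³/s.
V = ΣQ_DR · Δt = 779.2 × 3600 s = 2.805 × 10^6 m³.
Over A = 59.2 km², depth = V / A = 47.4 mm.

d ≈ 47.4 mm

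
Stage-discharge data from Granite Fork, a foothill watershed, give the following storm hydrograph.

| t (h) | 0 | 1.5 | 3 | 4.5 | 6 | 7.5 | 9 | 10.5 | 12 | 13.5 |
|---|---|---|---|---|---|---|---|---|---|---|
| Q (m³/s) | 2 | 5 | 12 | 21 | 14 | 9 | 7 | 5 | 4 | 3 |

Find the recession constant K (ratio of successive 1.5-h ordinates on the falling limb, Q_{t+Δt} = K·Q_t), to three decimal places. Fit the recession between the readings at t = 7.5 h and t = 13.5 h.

K ≈ 0.760

Using the recession-limb readings at t = 7.5 h and t = 13.5 h: Q falls from 9 to 3 m³/s over 4 intervals.
K = (Q₂/Q₁)^(1/4) = (3/9)^(1/4) = 0.760.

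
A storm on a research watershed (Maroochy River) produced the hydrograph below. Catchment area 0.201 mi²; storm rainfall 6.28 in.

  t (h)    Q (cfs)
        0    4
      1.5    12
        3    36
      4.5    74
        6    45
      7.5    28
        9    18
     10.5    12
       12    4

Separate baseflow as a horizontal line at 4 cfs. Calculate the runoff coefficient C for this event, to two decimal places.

ΣQ_DR = 197.0 cfs; V = ΣQ_DR·Δt = 1.064 × 10^6 ft³.
Runoff depth d = V / A = 2.278 in.
C = d / P = 2.278 / 6.28 = 0.36.

C ≈ 0.36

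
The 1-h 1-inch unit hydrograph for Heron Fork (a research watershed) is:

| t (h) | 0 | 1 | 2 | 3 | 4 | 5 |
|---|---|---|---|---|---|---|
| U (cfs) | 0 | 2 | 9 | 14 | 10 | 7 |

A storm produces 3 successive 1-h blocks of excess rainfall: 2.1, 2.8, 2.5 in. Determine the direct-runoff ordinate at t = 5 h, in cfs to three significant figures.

By discrete convolution, Q_j = Σ (P_i / 1 in) · U_{j−i}.
At t = 5 h (j=5): Q = (2.1/1)·7 + (2.8/1)·10 + (2.5/1)·14 = 77.7 cfs.

Q ≈ 77.7 cfs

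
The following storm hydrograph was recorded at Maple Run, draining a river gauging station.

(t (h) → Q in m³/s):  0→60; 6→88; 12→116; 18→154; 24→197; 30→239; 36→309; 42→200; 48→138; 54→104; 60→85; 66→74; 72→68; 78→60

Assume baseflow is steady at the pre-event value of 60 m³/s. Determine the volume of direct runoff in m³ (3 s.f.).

V ≈ 2.27 × 10^7 m³

Direct-runoff ordinates (Q − Q_b): 0.0, 28.0, 56.0, 94.0, 137.0, 179.0, 249.0, 140.0, 78.0, 44.0, 25.0, 14.0, 8.0, 0.0 m³/s.
ΣQ_DR = 1052 m³/s.
With Δt = 6 h = 21600 s, V = ΣQ_DR · Δt = 1052 × 21600 = 2.27 × 10^7 m³.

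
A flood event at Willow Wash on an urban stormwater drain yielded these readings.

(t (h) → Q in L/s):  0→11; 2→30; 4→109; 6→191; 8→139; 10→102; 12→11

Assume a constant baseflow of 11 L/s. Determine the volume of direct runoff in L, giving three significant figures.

V ≈ 3.72 × 10^6 L

Direct-runoff ordinates (Q − Q_b): 0.0, 19.0, 98.0, 180.0, 128.0, 91.0, 0.0 L/s.
ΣQ_DR = 516.0 L/s.
With Δt = 2 h = 7200 s, V = ΣQ_DR · Δt = 516.0 × 7200 = 3.72 × 10^6 L.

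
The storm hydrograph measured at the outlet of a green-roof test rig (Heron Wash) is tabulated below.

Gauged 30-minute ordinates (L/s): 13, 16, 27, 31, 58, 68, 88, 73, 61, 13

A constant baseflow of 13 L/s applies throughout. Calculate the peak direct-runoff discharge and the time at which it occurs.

Q_p = 75.0 L/s at t = 3 h

Subtracting baseflow gives direct-runoff ordinates: 0.0, 3.0, 14.0, 18.0, 45.0, 55.0, 75.0, 60.0, 48.0, 0.0 L/s.
The maximum is 75.0 L/s, occurring at the reading for t = 3 h.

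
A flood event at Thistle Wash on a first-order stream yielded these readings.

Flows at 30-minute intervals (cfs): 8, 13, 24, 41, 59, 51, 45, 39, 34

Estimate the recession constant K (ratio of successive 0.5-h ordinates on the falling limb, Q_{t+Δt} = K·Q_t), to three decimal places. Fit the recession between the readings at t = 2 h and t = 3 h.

K ≈ 0.873

Using the recession-limb readings at t = 2 h and t = 3 h: Q falls from 59 to 45 cfs over 2 intervals.
K = (Q₂/Q₁)^(1/2) = (45/59)^(1/2) = 0.873.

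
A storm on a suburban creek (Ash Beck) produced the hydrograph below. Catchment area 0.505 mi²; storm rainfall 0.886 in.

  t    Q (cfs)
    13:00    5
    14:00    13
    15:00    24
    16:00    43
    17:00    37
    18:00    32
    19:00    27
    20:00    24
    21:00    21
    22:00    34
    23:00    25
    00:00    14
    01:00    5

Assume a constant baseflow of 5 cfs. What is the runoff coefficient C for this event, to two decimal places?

ΣQ_DR = 239.0 cfs; V = ΣQ_DR·Δt = 8.604 × 10^5 ft³.
Runoff depth d = V / A = 0.7334 in.
C = d / P = 0.7334 / 0.886 = 0.83.

C ≈ 0.83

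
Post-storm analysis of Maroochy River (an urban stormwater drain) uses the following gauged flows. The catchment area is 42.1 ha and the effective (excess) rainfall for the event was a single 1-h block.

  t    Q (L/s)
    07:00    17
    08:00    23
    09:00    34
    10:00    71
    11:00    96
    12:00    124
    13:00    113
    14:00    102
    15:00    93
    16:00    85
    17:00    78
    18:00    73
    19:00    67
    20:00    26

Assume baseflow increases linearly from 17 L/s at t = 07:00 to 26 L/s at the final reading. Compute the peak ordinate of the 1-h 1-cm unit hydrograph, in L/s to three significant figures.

Direct runoff: 0.00, 5.31, 15.62, 51.92, 76.23, 103.54, 91.85, 80.15, 70.46, 61.77, 54.08, 48.38, 41.69, 0.00 L/s; ΣQ_DR = 701.0 L/s, peak = 103.54 L/s.
Runoff depth d = ΣQ_DR·Δt / A = 701.0 × 3600 / (42.1 ha) = 5.994 mm.
The 1-cm UH is the DRH scaled by (10 mm)/d, so U_p = 103.54 × 10/5.994 = 173 L/s.

U_p ≈ 173 L/s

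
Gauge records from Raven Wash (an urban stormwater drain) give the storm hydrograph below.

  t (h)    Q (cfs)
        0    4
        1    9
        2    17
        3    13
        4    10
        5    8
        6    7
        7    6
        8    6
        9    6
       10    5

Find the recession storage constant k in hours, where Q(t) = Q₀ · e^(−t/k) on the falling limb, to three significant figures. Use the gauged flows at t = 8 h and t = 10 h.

On the falling limb, Q drops from 6 to 5 cfs between t = 8 h and t = 10 h (Δt = 2 h).
k = −Δt / ln(Q₂/Q₁) = −2 / ln(5/6) = 11.0 h.

k ≈ 11.0 h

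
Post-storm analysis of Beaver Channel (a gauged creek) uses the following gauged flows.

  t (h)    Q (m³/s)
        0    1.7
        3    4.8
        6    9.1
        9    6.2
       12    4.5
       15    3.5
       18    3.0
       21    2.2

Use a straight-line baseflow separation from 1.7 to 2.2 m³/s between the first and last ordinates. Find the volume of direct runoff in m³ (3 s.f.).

Direct-runoff ordinates (Q − Q_b): 0.00, 3.03, 7.26, 4.29, 2.51, 1.44, 0.87, 0.00 m³/s.
ΣQ_DR = 19.40 m³/s.
With Δt = 3 h = 10800 s, V = ΣQ_DR · Δt = 19.40 × 10800 = 2.10 × 10^5 m³.

V ≈ 2.10 × 10^5 m³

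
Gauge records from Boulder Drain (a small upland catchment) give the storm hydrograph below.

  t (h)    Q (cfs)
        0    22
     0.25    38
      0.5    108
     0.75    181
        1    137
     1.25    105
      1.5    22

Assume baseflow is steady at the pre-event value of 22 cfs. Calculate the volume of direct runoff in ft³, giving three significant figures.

V ≈ 4.13 × 10^5 ft³

Direct-runoff ordinates (Q − Q_b): 0.0, 16.0, 86.0, 159.0, 115.0, 83.0, 0.0 cfs.
ΣQ_DR = 459.0 cfs.
With Δt = 0.25 h = 900 s, V = ΣQ_DR · Δt = 459.0 × 900 = 4.13 × 10^5 ft³.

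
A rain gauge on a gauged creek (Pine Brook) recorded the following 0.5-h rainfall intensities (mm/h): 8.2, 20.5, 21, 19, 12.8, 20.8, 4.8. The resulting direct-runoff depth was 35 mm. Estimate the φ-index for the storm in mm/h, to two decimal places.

φ ≈ 5.38 mm/h

Only the 6 blocks with intensity above φ contribute runoff: 8.2, 20.5, 21, 19, 12.8, 20.8 mm/h.
Σ(I−φ)·Δt = d  ⇒  (8.2+20.5+21+19+12.8+20.8 − 6φ)·0.5 = 35
φ = (102.3 − 35/0.5) / 6 = 5.38 mm/h.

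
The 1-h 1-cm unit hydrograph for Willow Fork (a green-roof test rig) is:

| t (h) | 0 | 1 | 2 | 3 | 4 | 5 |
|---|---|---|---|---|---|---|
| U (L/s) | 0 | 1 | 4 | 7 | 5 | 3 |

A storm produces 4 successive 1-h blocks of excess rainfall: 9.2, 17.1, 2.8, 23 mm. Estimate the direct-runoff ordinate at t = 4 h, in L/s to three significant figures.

Q ≈ 20.0 L/s

By discrete convolution, Q_j = Σ (P_i / 10 mm) · U_{j−i}.
At t = 4 h (j=4): Q = (9.2/10)·5 + (17.1/10)·7 + (2.8/10)·4 + (23/10)·1 = 20.0 L/s.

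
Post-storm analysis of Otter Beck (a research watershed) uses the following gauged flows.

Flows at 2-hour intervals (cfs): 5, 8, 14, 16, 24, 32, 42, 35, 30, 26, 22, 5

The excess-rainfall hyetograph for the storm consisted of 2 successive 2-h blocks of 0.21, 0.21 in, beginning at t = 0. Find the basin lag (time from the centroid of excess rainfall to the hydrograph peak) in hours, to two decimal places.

Centroid of excess rainfall: t_c = Σ P_i·t̄_i / ΣP_i = 2.0000 h (block centres at 1, 3 h).
Hydrograph peak occurs at t = 12 h, so basin lag t_L = 12 − 2.0000 = 10.00 h.

t_L ≈ 10.00 h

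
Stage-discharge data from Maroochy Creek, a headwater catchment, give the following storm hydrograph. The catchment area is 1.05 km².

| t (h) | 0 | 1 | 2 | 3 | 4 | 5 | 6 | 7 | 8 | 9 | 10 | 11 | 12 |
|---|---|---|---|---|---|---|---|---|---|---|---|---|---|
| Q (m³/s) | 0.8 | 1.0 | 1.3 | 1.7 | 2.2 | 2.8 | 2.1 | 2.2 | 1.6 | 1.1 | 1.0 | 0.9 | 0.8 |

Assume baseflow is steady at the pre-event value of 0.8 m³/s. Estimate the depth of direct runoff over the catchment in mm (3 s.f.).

Direct runoff: 0.0, 0.2, 0.5, 0.9, 1.4, 2.0, 1.3, 1.4, 0.8, 0.3, 0.2, 0.1, 0.0 m³/s; ΣQ_DR = 9.100 m³/s.
V = ΣQ_DR · Δt = 9.100 × 3600 s = 32760 m³.
Over A = 1.05 km², depth = V / A = 31.2 mm.

d ≈ 31.2 mm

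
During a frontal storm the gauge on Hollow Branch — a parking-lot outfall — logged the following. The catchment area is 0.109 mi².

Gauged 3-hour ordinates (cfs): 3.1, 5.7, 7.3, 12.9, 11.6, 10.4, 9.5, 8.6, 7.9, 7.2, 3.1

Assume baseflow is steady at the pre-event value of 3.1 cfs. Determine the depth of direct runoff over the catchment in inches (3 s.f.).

Direct runoff: 0.0, 2.6, 4.2, 9.8, 8.5, 7.3, 6.4, 5.5, 4.8, 4.1, 0.0 cfs; ΣQ_DR = 53.20 cfs.
V = ΣQ_DR · Δt = 53.20 × 10800 s = 5.746 × 10^5 ft³.
Over A = 0.109 mi², depth = V / A = 2.27 in.

d ≈ 2.27 in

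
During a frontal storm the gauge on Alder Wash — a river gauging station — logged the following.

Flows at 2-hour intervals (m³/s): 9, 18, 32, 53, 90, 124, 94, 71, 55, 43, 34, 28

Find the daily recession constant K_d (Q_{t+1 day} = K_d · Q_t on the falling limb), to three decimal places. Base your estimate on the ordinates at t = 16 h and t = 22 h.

Between t = 16 h and t = 22 h the flow falls from 55 to 28 m³/s over 3×2 h = 6 h.
Per-interval ratio K = (28/55)^(1/3) = 0.7985; K_d = K^(24/2) = 0.067.

K_d ≈ 0.067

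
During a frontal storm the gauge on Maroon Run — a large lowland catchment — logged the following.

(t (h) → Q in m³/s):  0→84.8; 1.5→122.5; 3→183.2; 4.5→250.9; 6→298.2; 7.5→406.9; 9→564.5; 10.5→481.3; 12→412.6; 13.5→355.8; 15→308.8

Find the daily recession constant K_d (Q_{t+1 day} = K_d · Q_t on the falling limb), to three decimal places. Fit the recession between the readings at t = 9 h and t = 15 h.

Between t = 9 h and t = 15 h the flow falls from 564.5 to 308.8 m³/s over 4×1.5 h = 6 h.
Per-interval ratio K = (308.8/564.5)^(1/4) = 0.8600; K_d = K^(24/1.5) = 0.090.

K_d ≈ 0.090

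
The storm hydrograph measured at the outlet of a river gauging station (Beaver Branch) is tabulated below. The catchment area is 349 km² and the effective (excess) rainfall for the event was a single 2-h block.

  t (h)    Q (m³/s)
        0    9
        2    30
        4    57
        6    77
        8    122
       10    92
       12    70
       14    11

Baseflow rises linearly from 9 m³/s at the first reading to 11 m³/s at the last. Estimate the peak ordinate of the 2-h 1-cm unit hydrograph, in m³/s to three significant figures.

U_p ≈ 140 m³/s

Direct runoff: 0.00, 20.71, 47.43, 67.14, 111.86, 81.57, 59.29, 0.00 m³/s; ΣQ_DR = 388.0 m³/s, peak = 111.86 m³/s.
Runoff depth d = ΣQ_DR·Δt / A = 388.0 × 7200 / (349 km²) = 8.005 mm.
The 1-cm UH is the DRH scaled by (10 mm)/d, so U_p = 111.86 × 10/8.005 = 140 m³/s.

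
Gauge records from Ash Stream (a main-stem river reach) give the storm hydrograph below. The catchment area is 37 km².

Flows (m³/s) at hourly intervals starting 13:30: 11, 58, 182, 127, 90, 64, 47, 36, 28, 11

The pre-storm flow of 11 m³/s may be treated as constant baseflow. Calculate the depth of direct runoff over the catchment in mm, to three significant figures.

Direct runoff: 0.0, 47.0, 171.0, 116.0, 79.0, 53.0, 36.0, 25.0, 17.0, 0.0 m³/s; ΣQ_DR = 544.0 m³/s.
V = ΣQ_DR · Δt = 544.0 × 3600 s = 1.958 × 10^6 m³.
Over A = 37 km², depth = V / A = 52.9 mm.

d ≈ 52.9 mm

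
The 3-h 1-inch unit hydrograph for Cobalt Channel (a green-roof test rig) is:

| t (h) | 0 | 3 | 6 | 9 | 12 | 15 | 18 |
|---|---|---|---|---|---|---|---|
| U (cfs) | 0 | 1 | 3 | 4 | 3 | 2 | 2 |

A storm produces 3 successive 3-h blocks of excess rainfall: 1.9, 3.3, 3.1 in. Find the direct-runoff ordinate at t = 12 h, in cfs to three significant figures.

By discrete convolution, Q_j = Σ (P_i / 1 in) · U_{j−i}.
At t = 12 h (j=4): Q = (1.9/1)·3 + (3.3/1)·4 + (3.1/1)·3 = 28.2 cfs.

Q ≈ 28.2 cfs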